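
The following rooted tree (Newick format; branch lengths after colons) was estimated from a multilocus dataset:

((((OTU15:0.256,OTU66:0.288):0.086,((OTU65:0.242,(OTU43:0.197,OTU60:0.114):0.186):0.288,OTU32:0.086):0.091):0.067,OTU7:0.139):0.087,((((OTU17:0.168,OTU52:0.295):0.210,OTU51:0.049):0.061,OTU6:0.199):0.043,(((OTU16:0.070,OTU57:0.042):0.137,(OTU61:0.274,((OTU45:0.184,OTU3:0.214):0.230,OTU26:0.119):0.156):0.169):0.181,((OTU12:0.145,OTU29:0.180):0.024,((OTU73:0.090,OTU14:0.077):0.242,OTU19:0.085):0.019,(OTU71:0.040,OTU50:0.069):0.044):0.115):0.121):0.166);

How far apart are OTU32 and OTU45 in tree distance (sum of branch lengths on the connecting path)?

The path runs OTU32 → … → MRCA → … → OTU45; the MRCA is the root of the tree.
Branch lengths along that path: 0.086 + 0.091 + 0.067 + 0.087 + 0.166 + 0.121 + 0.181 + 0.169 + 0.156 + 0.230 + 0.184 = 1.538.

1.538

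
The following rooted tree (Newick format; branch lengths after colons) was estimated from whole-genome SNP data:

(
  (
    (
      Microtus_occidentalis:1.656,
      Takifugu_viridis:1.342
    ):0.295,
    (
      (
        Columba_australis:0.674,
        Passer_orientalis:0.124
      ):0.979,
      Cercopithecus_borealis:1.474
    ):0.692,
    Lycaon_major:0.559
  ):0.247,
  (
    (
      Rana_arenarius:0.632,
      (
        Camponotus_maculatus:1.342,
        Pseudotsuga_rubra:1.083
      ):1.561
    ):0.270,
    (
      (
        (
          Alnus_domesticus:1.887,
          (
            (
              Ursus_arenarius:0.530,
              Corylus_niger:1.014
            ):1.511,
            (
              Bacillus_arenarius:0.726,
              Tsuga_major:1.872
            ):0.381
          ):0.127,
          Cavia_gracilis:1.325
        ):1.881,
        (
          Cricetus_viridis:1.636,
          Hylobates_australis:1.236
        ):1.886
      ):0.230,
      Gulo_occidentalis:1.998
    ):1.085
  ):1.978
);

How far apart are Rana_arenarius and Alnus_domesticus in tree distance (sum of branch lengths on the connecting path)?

The path runs Rana_arenarius → … → MRCA → … → Alnus_domesticus; the MRCA is the node subtending ((Rana_arenarius,(Camponotus_maculatus,Pseudotsuga_rubra)),(((Alnus_domesticus,((Ursus_arenarius,Corylus_niger),(Bacillus_arenarius,Tsuga_major)),Cavia_gracilis),(Cricetus_viridis,Hylobates_australis)),Gulo_occidentalis)).
Branch lengths along that path: 0.632 + 0.270 + 1.085 + 0.230 + 1.881 + 1.887 = 5.985.

5.985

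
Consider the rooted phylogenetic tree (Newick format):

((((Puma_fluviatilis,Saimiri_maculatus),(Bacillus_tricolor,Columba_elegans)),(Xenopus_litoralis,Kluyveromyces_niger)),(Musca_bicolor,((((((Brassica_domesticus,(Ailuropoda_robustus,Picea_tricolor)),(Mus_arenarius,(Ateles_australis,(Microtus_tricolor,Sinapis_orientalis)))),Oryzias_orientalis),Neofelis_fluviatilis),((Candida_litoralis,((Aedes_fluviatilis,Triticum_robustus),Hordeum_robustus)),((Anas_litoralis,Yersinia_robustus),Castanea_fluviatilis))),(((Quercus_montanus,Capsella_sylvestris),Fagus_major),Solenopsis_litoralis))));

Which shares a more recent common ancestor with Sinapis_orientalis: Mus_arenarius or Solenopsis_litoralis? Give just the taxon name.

The MRCA of Sinapis_orientalis and Mus_arenarius subtends (Mus_arenarius,(Ateles_australis,(Microtus_tricolor,Sinapis_orientalis))) (4 taxa).
The MRCA of Sinapis_orientalis and Solenopsis_litoralis subtends ((((((Brassica_domesticus,(Ailuropoda_robustus,Picea_tricolor)),(Mus_arenarius,(Ateles_australis,(Microtus_tricolor,Sinapis_orientalis)))),Oryzias_orientalis),Neofelis_fluviatilis),((Candida_litoralis,((Aedes_fluviatilis,Triticum_robustus),Hordeum_robustus)),((Anas_litoralis,Yersinia_robustus),Castanea_fluviatilis))),(((Quercus_montanus,Capsella_sylvestris),Fagus_major),Solenopsis_litoralis)) (20 taxa).
The first is nested inside the second, so Sinapis_orientalis shares a more recent common ancestor with Mus_arenarius.

Mus_arenarius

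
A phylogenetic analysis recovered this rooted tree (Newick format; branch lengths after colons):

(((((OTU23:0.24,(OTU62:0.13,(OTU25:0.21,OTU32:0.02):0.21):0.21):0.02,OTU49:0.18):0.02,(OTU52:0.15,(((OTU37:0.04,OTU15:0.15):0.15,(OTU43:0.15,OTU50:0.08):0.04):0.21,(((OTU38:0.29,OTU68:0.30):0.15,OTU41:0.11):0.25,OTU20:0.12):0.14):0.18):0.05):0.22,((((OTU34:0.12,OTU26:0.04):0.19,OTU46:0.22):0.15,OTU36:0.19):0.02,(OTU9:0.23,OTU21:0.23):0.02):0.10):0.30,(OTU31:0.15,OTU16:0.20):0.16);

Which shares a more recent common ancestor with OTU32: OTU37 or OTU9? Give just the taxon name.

OTU37

The MRCA of OTU32 and OTU37 subtends (((OTU23,(OTU62,(OTU25,OTU32))),OTU49),(OTU52,(((OTU37,OTU15),(OTU43,OTU50)),(((OTU38,OTU68),OTU41),OTU20)))) (14 taxa).
The MRCA of OTU32 and OTU9 subtends ((((OTU23,(OTU62,(OTU25,OTU32))),OTU49),(OTU52,(((OTU37,OTU15),(OTU43,OTU50)),(((OTU38,OTU68),OTU41),OTU20)))),((((OTU34,OTU26),OTU46),OTU36),(OTU9,OTU21))) (20 taxa).
The first is nested inside the second, so OTU32 shares a more recent common ancestor with OTU37.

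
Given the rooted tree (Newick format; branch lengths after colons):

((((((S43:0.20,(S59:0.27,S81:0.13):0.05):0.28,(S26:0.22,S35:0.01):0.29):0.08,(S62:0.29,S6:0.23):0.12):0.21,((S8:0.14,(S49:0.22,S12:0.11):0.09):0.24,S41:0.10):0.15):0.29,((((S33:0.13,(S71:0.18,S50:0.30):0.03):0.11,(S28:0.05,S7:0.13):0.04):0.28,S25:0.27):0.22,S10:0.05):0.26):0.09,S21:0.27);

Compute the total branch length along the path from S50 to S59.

The path runs S50 → … → MRCA → … → S59; the MRCA is the node subtending (((((S43,(S59,S81)),(S26,S35)),(S62,S6)),((S8,(S49,S12)),S41)),((((S33,(S71,S50)),(S28,S7)),S25),S10)).
Branch lengths along that path: 0.30 + 0.03 + 0.11 + 0.28 + 0.22 + 0.26 + 0.29 + 0.21 + 0.08 + 0.28 + 0.05 + 0.27 = 2.38.

2.38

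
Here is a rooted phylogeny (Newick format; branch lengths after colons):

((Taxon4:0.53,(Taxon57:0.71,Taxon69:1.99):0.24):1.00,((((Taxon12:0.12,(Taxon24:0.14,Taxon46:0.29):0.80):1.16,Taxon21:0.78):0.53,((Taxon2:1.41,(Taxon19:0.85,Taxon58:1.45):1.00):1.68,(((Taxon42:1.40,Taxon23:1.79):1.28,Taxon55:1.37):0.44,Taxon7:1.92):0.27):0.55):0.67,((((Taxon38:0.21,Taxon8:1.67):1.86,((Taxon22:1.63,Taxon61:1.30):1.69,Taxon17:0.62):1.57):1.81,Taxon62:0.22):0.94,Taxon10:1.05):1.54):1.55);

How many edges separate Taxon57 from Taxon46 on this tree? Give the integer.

9

The MRCA of Taxon57 and Taxon46 is the root of the tree.
From Taxon57 up to that node: 3 branches. From Taxon46 up to the same node: 6 branches. Total: 3 + 6 = 9.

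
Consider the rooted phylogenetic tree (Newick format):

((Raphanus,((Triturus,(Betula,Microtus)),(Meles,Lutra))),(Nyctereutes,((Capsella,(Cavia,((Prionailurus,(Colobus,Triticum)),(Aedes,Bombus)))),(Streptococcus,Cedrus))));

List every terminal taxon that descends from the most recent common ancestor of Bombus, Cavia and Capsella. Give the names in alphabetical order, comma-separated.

Aedes, Bombus, Capsella, Cavia, Colobus, Prionailurus, Triticum

Tracing Bombus: it sits inside (Aedes,Bombus).
Tracing Cavia: it sits inside (Cavia,((Prionailurus,(Colobus,Triticum)),(Aedes,Bombus))).
Tracing Capsella: it sits inside (Capsella,(Cavia,((Prionailurus,(Colobus,Triticum)),(Aedes,Bombus)))).
The smallest clade enclosing all 3 is (Capsella,(Cavia,((Prionailurus,(Colobus,Triticum)),(Aedes,Bombus)))); the answer is its 7 terminal taxa in alphabetical order.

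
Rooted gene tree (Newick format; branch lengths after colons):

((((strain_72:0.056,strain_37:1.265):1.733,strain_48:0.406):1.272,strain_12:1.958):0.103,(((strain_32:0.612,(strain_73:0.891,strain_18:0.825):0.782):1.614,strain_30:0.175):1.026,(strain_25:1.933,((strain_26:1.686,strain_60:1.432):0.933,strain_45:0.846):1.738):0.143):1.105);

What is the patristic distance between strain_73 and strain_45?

The path runs strain_73 → … → MRCA → … → strain_45; the MRCA is the node subtending (((strain_32,(strain_73,strain_18)),strain_30),(strain_25,((strain_26,strain_60),strain_45))).
Branch lengths along that path: 0.891 + 0.782 + 1.614 + 1.026 + 0.143 + 1.738 + 0.846 = 7.040.

7.040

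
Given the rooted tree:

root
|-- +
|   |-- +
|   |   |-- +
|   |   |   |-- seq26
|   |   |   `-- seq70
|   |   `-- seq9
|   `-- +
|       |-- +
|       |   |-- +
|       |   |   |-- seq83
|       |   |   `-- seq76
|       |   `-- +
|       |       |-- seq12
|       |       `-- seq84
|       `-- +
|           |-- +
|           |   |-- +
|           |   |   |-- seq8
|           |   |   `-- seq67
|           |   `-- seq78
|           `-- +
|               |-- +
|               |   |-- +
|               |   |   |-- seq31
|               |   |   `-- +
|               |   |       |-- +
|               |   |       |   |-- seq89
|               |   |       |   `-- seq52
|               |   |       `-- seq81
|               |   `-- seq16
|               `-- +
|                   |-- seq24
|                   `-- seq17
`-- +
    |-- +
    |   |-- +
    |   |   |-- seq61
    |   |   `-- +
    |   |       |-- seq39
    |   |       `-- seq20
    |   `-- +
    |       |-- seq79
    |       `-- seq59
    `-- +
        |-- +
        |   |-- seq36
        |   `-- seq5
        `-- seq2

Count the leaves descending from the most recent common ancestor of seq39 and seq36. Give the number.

The MRCA of seq39 and seq36 is the node subtending (((seq61,(seq39,seq20)),(seq79,seq59)),((seq36,seq5),seq2)).
That clade contains 8 terminal taxa: seq2, seq20, seq36, seq39, seq5, seq59, seq61, seq79.

8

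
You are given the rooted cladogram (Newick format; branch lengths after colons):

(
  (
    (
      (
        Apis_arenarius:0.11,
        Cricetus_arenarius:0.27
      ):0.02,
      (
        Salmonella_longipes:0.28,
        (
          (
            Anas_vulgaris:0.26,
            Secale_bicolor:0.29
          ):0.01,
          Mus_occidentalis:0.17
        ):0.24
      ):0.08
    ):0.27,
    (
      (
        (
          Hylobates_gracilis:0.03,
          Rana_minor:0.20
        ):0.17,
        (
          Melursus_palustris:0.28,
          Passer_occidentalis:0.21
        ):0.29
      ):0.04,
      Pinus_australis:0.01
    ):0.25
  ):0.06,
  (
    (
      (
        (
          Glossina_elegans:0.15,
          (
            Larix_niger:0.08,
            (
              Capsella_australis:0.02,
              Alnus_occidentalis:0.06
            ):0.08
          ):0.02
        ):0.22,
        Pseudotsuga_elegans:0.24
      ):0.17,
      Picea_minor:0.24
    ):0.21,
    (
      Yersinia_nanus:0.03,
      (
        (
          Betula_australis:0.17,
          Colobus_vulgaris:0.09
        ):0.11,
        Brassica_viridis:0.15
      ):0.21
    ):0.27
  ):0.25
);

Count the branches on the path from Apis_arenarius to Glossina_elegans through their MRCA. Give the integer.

9

The MRCA of Apis_arenarius and Glossina_elegans is the root of the tree.
From Apis_arenarius up to that node: 4 branches. From Glossina_elegans up to the same node: 5 branches. Total: 4 + 5 = 9.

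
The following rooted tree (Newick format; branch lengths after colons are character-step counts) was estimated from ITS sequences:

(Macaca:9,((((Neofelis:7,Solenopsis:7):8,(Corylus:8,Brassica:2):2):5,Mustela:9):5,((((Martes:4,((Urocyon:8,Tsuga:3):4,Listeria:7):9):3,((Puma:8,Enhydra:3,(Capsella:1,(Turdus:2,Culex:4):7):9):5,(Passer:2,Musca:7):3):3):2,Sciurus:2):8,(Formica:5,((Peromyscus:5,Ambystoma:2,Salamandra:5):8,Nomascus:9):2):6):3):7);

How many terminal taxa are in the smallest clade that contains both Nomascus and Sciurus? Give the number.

The MRCA of Nomascus and Sciurus is the node subtending ((((Martes,((Urocyon,Tsuga),Listeria)),((Puma,Enhydra,(Capsella,(Turdus,Culex))),(Passer,Musca))),Sciurus),(Formica,((Peromyscus,Ambystoma,Salamandra),Nomascus))).
That clade contains 17 terminal taxa: Ambystoma, Capsella, Culex, Enhydra, Formica, Listeria, Martes, Musca, Nomascus, Passer, Peromyscus, Puma, Salamandra, Sciurus, Tsuga, Turdus, Urocyon.

17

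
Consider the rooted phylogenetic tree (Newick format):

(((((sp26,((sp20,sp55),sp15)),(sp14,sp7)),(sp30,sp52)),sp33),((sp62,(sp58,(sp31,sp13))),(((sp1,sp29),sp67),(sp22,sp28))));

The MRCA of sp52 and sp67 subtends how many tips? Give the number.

18

The MRCA of sp52 and sp67 is the root, so the clade is the entire tree.
That clade contains 18 terminal taxa: sp1, sp13, sp14, sp15, sp20, sp22, sp26, sp28, sp29, sp30, sp31, sp33, sp52, sp55, sp58, sp62, sp67, sp7.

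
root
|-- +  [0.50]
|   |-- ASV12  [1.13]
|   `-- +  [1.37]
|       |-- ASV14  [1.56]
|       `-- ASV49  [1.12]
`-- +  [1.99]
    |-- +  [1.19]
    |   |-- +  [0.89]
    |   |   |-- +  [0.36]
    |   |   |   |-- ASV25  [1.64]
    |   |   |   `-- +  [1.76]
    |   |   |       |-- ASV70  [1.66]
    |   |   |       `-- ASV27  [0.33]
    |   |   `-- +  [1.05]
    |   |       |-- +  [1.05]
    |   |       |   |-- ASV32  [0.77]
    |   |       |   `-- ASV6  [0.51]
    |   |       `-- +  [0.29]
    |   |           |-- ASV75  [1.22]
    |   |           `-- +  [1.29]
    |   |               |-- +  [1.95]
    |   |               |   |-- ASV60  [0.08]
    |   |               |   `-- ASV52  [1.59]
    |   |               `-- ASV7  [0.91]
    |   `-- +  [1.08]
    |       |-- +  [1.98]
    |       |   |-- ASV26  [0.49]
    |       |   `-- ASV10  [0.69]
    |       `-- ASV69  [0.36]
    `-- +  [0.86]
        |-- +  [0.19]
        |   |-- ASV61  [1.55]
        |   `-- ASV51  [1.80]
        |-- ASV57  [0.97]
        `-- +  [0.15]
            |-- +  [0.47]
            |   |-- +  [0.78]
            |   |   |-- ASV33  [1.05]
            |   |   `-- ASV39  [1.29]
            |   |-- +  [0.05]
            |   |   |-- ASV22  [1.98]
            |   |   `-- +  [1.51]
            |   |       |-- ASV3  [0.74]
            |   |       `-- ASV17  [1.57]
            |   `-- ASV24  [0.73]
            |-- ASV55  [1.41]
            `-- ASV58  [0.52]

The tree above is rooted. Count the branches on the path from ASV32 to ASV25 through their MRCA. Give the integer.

The MRCA of ASV32 and ASV25 is the node subtending ((ASV25,(ASV70,ASV27)),((ASV32,ASV6),(ASV75,((ASV60,ASV52),ASV7)))).
From ASV32 up to that node: 3 branches. From ASV25 up to the same node: 2 branches. Total: 3 + 2 = 5.

5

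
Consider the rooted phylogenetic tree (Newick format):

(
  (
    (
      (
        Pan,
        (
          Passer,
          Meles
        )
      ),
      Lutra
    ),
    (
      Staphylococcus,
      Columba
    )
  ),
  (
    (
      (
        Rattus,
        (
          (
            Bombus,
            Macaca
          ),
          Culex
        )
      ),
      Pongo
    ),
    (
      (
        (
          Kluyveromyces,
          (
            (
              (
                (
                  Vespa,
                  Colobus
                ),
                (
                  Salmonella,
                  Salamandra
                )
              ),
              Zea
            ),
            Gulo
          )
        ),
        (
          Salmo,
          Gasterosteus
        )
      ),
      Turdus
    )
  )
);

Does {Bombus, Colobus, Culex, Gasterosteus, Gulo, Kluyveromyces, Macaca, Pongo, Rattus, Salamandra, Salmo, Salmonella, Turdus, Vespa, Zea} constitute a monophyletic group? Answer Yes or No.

Yes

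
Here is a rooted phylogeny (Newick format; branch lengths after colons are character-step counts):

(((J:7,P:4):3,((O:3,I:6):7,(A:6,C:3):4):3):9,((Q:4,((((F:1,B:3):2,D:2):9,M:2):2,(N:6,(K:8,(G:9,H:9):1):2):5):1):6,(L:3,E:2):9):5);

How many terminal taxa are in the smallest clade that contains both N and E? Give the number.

11

The MRCA of N and E is the node subtending ((Q,((((F,B),D),M),(N,(K,(G,H))))),(L,E)).
That clade contains 11 terminal taxa: B, D, E, F, G, H, K, L, M, N, Q.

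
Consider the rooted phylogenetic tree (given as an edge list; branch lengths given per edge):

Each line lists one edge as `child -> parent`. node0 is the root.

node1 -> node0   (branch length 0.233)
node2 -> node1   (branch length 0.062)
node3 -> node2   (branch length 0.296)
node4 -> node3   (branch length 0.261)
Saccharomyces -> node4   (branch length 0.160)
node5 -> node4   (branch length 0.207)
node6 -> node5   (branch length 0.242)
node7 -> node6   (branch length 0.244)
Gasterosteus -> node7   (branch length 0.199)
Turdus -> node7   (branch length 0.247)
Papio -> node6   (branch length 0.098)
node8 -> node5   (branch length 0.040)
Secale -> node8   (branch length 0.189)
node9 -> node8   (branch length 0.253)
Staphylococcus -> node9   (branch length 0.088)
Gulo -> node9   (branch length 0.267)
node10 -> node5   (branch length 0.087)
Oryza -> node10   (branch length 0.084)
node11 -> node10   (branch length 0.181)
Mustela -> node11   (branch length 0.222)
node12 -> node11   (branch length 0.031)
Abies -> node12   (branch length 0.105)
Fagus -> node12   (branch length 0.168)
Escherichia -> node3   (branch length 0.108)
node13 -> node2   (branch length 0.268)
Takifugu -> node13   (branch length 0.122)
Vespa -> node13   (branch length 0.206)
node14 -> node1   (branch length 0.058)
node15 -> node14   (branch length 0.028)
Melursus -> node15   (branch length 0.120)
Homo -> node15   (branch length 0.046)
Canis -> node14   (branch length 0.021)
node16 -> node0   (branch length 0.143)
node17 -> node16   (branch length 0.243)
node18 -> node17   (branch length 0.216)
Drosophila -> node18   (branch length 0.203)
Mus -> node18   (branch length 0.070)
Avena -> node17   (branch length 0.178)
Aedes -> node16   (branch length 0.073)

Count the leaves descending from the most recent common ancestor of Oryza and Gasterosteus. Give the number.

The MRCA of Oryza and Gasterosteus is the node subtending (((Gasterosteus,Turdus),Papio),(Secale,(Staphylococcus,Gulo)),(Oryza,(Mustela,(Abies,Fagus)))).
That clade contains 10 terminal taxa: Abies, Fagus, Gasterosteus, Gulo, Mustela, Oryza, Papio, Secale, Staphylococcus, Turdus.

10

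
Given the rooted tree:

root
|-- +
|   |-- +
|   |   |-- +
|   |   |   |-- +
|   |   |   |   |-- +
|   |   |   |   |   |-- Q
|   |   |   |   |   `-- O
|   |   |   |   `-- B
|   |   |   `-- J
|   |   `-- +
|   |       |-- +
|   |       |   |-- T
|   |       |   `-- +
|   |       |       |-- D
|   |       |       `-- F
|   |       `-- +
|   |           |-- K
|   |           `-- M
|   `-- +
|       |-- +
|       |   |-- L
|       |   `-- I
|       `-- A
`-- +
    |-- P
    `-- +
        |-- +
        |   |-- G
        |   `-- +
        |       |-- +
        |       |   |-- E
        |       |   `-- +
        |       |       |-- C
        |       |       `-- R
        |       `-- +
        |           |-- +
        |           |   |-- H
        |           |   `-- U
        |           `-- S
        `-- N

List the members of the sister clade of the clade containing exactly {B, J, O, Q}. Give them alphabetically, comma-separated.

The clade containing exactly {B, J, O, Q} attaches to the tree at the node subtending ((((Q,O),B),J),((T,(D,F)),(K,M))).
The other lineage descending from that same node — the sister group — is ((T,(D,F)),(K,M)); its 5 tips in alphabetical order are the answer.

D, F, K, M, T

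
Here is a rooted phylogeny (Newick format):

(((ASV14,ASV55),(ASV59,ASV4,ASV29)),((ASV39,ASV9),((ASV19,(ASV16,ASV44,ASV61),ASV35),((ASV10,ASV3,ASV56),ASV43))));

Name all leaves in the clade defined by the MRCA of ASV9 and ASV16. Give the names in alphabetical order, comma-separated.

ASV10, ASV16, ASV19, ASV3, ASV35, ASV39, ASV43, ASV44, ASV56, ASV61, ASV9

Tracing ASV9: it sits inside (ASV39,ASV9).
Tracing ASV16: it sits inside (ASV16,ASV44,ASV61).
The smallest clade enclosing both is ((ASV39,ASV9),((ASV19,(ASV16,ASV44,ASV61),ASV35),((ASV10,ASV3,ASV56),ASV43))); the answer is its 11 terminal taxa in alphabetical order.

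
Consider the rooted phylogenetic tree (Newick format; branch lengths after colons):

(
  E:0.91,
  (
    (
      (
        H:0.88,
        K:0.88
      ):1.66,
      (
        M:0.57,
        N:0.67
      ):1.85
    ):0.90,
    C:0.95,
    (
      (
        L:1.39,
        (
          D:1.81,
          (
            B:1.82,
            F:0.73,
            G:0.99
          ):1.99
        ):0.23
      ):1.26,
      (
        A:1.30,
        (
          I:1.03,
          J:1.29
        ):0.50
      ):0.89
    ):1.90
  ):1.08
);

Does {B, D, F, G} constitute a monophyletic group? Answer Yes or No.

Yes

The most recent common ancestor of these taxa subtends (D,(B,F,G)).
That clade has exactly 4 tips — every listed taxon and nothing else — so the group is monophyletic.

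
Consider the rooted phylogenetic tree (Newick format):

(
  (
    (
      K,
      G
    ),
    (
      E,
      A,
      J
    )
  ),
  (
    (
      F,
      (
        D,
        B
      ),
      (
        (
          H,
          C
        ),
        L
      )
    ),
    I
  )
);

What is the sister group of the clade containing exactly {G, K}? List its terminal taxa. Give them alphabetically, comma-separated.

A, E, J

The clade containing exactly {G, K} attaches to the tree at the node subtending ((K,G),(E,A,J)).
The other lineage descending from that same node — the sister group — is (E,A,J); its 3 tips in alphabetical order are the answer.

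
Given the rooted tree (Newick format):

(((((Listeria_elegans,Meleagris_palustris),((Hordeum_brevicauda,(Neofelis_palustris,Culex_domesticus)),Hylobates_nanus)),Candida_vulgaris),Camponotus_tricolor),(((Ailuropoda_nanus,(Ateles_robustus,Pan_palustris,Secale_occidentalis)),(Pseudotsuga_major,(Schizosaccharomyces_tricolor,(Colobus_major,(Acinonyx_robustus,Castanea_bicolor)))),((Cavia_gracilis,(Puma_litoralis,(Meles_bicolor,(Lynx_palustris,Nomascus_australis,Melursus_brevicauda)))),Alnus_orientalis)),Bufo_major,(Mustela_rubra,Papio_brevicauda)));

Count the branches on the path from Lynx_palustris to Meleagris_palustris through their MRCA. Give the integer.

13

The MRCA of Lynx_palustris and Meleagris_palustris is the root of the tree.
From Lynx_palustris up to that node: 8 branches. From Meleagris_palustris up to the same node: 5 branches. Total: 8 + 5 = 13.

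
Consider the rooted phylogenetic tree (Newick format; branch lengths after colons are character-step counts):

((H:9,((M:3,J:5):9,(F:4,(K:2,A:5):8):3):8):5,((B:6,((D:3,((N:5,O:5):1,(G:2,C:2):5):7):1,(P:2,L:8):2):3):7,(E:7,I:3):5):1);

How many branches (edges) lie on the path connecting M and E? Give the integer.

The MRCA of M and E is the root of the tree.
From M up to that node: 4 branches. From E up to the same node: 3 branches. Total: 4 + 3 = 7.

7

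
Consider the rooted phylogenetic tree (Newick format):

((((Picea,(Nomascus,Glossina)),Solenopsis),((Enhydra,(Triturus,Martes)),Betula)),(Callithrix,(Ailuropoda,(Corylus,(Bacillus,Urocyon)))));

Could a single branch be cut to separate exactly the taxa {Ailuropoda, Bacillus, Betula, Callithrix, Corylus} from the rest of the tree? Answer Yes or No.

The MRCA of the listed taxa is the root, so the smallest clade containing them is the whole tree.
That clade also contains Enhydra, Glossina, Martes, Nomascus, Picea, Solenopsis, Triturus, Urocyon, which are not in the proposed group, so the group is not monophyletic.

No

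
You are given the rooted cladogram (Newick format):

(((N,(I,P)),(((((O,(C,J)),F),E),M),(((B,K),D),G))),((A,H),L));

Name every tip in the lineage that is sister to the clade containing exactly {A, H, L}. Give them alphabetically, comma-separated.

The clade containing exactly {A, H, L} attaches directly to the root of the tree.
The other lineage descending from that same node — the sister group — is ((N,(I,P)),(((((O,(C,J)),F),E),M),(((B,K),D),G))); its 13 tips in alphabetical order are the answer.

B, C, D, E, F, G, I, J, K, M, N, O, P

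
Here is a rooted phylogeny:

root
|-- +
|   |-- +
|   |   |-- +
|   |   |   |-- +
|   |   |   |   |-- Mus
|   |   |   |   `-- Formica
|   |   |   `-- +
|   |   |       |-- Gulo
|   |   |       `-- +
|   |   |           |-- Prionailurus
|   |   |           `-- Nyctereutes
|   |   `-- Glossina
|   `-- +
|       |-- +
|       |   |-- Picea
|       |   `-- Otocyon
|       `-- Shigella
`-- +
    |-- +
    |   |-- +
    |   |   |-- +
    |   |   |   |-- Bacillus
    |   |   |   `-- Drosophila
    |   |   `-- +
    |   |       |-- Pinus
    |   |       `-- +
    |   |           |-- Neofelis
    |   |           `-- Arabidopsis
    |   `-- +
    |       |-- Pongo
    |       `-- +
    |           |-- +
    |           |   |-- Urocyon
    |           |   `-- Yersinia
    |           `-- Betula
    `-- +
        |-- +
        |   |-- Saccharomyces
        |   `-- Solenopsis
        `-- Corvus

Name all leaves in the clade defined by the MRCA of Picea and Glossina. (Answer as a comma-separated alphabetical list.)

Tracing Picea: it sits inside (Picea,Otocyon).
Tracing Glossina: it sits inside (((Mus,Formica),(Gulo,(Prionailurus,Nyctereutes))),Glossina).
The smallest clade enclosing both is ((((Mus,Formica),(Gulo,(Prionailurus,Nyctereutes))),Glossina),((Picea,Otocyon),Shigella)); the answer is its 9 terminal taxa in alphabetical order.

Formica, Glossina, Gulo, Mus, Nyctereutes, Otocyon, Picea, Prionailurus, Shigella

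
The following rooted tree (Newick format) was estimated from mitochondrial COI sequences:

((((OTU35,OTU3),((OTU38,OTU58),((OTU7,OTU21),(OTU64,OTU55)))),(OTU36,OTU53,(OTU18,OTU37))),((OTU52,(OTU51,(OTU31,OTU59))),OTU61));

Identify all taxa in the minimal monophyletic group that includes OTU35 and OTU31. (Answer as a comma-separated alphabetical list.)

OTU18, OTU21, OTU3, OTU31, OTU35, OTU36, OTU37, OTU38, OTU51, OTU52, OTU53, OTU55, OTU58, OTU59, OTU61, OTU64, OTU7

Tracing OTU35: it sits inside (OTU35,OTU3).
Tracing OTU31: it sits inside (OTU31,OTU59).
The smallest clade enclosing both is the whole tree (their MRCA is the root), so the answer is all 17 tips in alphabetical order.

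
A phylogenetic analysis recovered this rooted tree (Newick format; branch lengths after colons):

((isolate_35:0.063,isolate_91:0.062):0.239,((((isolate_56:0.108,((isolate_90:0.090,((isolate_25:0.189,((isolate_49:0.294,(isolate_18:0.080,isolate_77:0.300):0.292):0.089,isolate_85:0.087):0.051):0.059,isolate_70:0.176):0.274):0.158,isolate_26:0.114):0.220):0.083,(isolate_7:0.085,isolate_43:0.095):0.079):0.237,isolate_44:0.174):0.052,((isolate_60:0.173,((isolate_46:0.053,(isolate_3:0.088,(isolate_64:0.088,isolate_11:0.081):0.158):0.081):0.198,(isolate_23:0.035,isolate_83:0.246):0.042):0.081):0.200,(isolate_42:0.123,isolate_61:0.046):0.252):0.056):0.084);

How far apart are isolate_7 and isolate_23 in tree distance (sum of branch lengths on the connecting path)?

0.867

The path runs isolate_7 → … → MRCA → … → isolate_23; the MRCA is the node subtending ((((isolate_56,((isolate_90,((isolate_25,((isolate_49,(isolate_18,isolate_77)),isolate_85)),isolate_70)),isolate_26)),(isolate_7,isolate_43)),isolate_44),((isolate_60,((isolate_46,(isolate_3,(isolate_64,isolate_11))),(isolate_23,isolate_83))),(isolate_42,isolate_61))).
Branch lengths along that path: 0.085 + 0.079 + 0.237 + 0.052 + 0.056 + 0.200 + 0.081 + 0.042 + 0.035 = 0.867.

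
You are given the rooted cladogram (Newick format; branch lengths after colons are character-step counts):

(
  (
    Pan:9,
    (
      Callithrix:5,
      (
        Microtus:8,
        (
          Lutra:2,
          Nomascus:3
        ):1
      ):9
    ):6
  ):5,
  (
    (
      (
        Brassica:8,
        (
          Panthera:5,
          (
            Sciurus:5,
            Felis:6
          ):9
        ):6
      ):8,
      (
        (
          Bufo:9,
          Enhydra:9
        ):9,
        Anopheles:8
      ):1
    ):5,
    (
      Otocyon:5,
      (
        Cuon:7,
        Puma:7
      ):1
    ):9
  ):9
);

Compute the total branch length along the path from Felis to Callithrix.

The path runs Felis → … → MRCA → … → Callithrix; the MRCA is the root of the tree.
Branch lengths along that path: 6 + 9 + 6 + 8 + 5 + 9 + 5 + 6 + 5 = 59.

59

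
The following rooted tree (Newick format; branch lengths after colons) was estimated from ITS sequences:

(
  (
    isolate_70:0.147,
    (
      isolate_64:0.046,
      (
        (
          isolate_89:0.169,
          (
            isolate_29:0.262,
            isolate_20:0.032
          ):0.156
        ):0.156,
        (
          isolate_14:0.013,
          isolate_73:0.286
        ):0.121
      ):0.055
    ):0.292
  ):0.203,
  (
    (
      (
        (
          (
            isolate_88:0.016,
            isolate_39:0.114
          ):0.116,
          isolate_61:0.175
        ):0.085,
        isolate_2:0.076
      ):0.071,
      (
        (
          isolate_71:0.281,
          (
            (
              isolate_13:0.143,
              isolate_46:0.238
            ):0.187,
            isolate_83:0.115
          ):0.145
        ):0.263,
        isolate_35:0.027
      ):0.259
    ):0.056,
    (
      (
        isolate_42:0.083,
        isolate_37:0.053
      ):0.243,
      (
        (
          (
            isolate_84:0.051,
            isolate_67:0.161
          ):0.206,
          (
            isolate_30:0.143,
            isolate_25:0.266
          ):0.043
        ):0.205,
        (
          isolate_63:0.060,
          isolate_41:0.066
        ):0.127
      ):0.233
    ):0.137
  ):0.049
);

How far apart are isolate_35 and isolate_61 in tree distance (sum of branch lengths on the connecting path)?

0.617

The path runs isolate_35 → … → MRCA → … → isolate_61; the MRCA is the node subtending ((((isolate_88,isolate_39),isolate_61),isolate_2),((isolate_71,((isolate_13,isolate_46),isolate_83)),isolate_35)).
Branch lengths along that path: 0.027 + 0.259 + 0.071 + 0.085 + 0.175 = 0.617.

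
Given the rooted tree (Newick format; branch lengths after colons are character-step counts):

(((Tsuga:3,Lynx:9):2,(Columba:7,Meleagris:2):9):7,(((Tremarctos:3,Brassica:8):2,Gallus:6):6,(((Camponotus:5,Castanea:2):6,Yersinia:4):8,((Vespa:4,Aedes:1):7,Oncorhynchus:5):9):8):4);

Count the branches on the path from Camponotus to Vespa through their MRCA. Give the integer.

6

The MRCA of Camponotus and Vespa is the node subtending (((Camponotus,Castanea),Yersinia),((Vespa,Aedes),Oncorhynchus)).
From Camponotus up to that node: 3 branches. From Vespa up to the same node: 3 branches. Total: 3 + 3 = 6.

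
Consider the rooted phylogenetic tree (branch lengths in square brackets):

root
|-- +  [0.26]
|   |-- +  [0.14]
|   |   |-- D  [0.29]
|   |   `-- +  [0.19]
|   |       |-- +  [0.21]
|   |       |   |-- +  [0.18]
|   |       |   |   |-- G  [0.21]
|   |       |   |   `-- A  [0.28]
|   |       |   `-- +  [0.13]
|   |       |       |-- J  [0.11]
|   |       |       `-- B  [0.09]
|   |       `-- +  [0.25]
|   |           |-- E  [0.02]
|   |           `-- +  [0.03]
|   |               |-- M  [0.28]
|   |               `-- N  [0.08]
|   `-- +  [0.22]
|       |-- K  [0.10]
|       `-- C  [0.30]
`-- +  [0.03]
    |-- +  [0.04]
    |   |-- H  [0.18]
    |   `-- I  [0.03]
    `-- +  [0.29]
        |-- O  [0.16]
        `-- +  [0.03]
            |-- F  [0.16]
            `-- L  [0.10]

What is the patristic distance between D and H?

The path runs D → … → MRCA → … → H; the MRCA is the root of the tree.
Branch lengths along that path: 0.29 + 0.14 + 0.26 + 0.03 + 0.04 + 0.18 = 0.94.

0.94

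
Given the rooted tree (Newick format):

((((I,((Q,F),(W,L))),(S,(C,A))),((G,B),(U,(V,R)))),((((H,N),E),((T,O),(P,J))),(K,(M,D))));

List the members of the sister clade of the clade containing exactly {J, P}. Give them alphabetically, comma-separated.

O, T

The clade containing exactly {J, P} attaches to the tree at the node subtending ((T,O),(P,J)).
The other lineage descending from that same node — the sister group — is (T,O); its 2 tips in alphabetical order are the answer.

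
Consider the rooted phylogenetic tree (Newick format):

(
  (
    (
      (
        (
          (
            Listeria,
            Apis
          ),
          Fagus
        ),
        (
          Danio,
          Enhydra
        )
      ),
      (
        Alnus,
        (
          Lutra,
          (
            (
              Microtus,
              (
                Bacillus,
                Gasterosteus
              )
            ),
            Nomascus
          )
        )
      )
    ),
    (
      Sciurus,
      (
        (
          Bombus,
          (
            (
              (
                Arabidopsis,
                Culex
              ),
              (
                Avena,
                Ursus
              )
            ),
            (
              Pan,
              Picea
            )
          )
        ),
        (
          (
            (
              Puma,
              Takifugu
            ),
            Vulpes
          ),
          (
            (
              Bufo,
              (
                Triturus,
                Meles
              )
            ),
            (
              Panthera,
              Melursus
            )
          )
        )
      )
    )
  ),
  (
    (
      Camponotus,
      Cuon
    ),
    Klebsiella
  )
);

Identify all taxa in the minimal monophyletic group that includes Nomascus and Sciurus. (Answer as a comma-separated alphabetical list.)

Alnus, Apis, Arabidopsis, Avena, Bacillus, Bombus, Bufo, Culex, Danio, Enhydra, Fagus, Gasterosteus, Listeria, Lutra, Meles, Melursus, Microtus, Nomascus, Pan, Panthera, Picea, Puma, Sciurus, Takifugu, Triturus, Ursus, Vulpes

Tracing Nomascus: it sits inside ((Microtus,(Bacillus,Gasterosteus)),Nomascus).
Tracing Sciurus: it sits inside (Sciurus,((Bombus,(((Arabidopsis,Culex),(Avena,Ursus)),(Pan,Picea))),(((Puma,Takifugu),Vulpes),((Bufo,(Triturus,Meles)),(Panthera,Melursus))))).
The smallest clade enclosing both is (((((Listeria,Apis),Fagus),(Danio,Enhydra)),(Alnus,(Lutra,((Microtus,(Bacillus,Gasterosteus)),Nomascus)))),(Sciurus,((Bombus,(((Arabidopsis,Culex),(Avena,Ursus)),(Pan,Picea))),(((Puma,Takifugu),Vulpes),((Bufo,(Triturus,Meles)),(Panthera,Melursus)))))); the answer is its 27 terminal taxa in alphabetical order.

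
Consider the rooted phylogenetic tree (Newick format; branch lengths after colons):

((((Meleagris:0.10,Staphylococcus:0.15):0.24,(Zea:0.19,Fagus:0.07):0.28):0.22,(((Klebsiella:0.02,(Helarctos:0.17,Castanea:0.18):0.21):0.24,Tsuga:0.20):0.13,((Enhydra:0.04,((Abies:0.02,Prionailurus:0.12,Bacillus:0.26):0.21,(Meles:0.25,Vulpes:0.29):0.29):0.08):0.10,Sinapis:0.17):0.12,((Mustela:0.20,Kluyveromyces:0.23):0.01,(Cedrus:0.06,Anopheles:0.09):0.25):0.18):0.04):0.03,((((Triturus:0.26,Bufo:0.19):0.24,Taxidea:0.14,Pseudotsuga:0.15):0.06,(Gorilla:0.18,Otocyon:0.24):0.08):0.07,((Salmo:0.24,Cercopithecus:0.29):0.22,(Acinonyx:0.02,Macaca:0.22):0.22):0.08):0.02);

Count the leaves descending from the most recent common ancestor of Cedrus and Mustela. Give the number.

4

The MRCA of Cedrus and Mustela is the node subtending ((Mustela,Kluyveromyces),(Cedrus,Anopheles)).
That clade contains 4 terminal taxa: Anopheles, Cedrus, Kluyveromyces, Mustela.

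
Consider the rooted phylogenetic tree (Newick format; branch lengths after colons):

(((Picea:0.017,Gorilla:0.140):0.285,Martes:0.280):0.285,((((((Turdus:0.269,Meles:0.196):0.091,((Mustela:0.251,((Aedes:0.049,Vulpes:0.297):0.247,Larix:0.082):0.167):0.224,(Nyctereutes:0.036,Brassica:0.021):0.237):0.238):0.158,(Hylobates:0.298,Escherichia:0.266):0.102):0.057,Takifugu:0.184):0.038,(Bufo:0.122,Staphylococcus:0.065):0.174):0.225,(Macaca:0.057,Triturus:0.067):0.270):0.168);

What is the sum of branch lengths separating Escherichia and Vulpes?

1.699

The path runs Escherichia → … → MRCA → … → Vulpes; the MRCA is the node subtending (((Turdus,Meles),((Mustela,((Aedes,Vulpes),Larix)),(Nyctereutes,Brassica))),(Hylobates,Escherichia)).
Branch lengths along that path: 0.266 + 0.102 + 0.158 + 0.238 + 0.224 + 0.167 + 0.247 + 0.297 = 1.699.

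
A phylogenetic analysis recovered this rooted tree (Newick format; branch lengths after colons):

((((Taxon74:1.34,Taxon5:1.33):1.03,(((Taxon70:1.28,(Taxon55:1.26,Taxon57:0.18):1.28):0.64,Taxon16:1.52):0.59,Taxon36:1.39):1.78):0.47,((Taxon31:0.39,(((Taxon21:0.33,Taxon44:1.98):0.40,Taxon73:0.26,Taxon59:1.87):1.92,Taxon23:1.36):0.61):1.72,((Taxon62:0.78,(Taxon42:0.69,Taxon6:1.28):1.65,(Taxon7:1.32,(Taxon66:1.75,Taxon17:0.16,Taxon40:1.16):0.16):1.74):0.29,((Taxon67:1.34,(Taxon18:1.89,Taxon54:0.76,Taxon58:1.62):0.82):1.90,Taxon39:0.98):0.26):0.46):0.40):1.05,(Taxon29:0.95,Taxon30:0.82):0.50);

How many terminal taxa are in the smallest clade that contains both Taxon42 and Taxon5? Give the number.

25

The MRCA of Taxon42 and Taxon5 is the node subtending (((Taxon74,Taxon5),(((Taxon70,(Taxon55,Taxon57)),Taxon16),Taxon36)),((Taxon31,(((Taxon21,Taxon44),Taxon73,Taxon59),Taxon23)),((Taxon62,(Taxon42,Taxon6),(Taxon7,(Taxon66,Taxon17,Taxon40))),((Taxon67,(Taxon18,Taxon54,Taxon58)),Taxon39)))).
That clade contains 25 terminal taxa: Taxon16, Taxon17, Taxon18, Taxon21, Taxon23, Taxon31, Taxon36, Taxon39, Taxon40, Taxon42, Taxon44, Taxon5, Taxon54, Taxon55, Taxon57, Taxon58, Taxon59, Taxon6, Taxon62, Taxon66, Taxon67, Taxon7, Taxon70, Taxon73, Taxon74.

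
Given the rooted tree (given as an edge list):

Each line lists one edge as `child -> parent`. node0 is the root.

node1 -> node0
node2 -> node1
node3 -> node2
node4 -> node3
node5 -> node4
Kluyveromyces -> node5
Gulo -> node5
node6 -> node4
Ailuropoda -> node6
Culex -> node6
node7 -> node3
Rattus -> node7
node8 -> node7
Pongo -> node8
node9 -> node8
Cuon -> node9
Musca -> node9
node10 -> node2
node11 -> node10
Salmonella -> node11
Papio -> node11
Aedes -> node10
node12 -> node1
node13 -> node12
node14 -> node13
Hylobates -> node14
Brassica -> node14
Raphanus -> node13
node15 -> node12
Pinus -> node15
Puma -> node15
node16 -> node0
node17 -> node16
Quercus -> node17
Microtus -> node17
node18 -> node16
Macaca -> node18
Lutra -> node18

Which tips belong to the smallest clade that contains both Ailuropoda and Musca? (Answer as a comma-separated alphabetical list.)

Tracing Ailuropoda: it sits inside (Ailuropoda,Culex).
Tracing Musca: it sits inside (Cuon,Musca).
The smallest clade enclosing both is (((Kluyveromyces,Gulo),(Ailuropoda,Culex)),(Rattus,(Pongo,(Cuon,Musca)))); the answer is its 8 terminal taxa in alphabetical order.

Ailuropoda, Culex, Cuon, Gulo, Kluyveromyces, Musca, Pongo, Rattus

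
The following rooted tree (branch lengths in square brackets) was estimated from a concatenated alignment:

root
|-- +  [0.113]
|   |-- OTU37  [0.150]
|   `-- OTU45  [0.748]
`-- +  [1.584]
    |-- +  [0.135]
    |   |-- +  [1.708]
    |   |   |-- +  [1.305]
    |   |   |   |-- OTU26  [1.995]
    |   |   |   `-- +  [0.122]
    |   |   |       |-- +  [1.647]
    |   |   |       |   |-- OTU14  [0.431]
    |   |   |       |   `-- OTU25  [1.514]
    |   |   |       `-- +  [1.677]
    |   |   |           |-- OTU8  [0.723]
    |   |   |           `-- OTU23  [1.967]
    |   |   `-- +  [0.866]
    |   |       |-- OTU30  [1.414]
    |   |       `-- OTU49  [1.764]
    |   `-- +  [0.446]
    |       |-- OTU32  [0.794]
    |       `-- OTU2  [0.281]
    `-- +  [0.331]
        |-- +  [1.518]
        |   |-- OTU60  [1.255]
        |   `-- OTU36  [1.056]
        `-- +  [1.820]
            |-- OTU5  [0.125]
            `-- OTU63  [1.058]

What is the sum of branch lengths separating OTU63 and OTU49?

7.682

The path runs OTU63 → … → MRCA → … → OTU49; the MRCA is the node subtending ((((OTU26,((OTU14,OTU25),(OTU8,OTU23))),(OTU30,OTU49)),(OTU32,OTU2)),((OTU60,OTU36),(OTU5,OTU63))).
Branch lengths along that path: 1.058 + 1.820 + 0.331 + 0.135 + 1.708 + 0.866 + 1.764 = 7.682.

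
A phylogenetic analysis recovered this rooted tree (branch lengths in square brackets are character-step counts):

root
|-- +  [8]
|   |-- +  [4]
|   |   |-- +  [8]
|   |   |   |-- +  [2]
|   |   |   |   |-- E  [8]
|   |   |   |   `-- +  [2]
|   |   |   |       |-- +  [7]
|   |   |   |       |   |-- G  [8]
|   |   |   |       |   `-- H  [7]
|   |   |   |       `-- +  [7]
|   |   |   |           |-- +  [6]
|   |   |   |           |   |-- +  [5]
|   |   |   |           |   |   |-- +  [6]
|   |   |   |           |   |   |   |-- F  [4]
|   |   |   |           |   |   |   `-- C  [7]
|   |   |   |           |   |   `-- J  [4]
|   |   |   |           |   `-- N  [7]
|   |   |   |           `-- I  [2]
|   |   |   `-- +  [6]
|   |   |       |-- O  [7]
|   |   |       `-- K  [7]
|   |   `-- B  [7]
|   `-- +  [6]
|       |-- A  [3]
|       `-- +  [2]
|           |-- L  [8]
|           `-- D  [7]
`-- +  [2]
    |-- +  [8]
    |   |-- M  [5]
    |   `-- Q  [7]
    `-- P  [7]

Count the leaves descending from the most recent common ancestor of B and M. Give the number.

The MRCA of B and M is the root, so the clade is the entire tree.
That clade contains 17 terminal taxa: A, B, C, D, E, F, G, H, I, J, K, L, M, N, O, P, Q.

17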